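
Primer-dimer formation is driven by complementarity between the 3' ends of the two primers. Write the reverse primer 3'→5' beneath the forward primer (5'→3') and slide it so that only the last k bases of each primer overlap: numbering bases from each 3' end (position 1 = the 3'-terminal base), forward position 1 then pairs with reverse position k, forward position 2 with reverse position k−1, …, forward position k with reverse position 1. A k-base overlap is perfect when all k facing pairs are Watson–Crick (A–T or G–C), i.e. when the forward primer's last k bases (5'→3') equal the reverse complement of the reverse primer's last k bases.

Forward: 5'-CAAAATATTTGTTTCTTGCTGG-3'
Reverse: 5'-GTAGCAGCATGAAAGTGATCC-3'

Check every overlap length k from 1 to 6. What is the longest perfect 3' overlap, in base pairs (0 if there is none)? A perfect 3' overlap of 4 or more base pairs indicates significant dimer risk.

Last 6 bases (5'→3') — forward …TGCTGG, reverse …TGATCC.
Reverse complement of the reverse primer's last 6 bases: GGATCA; its first k bases are the reverse complement of the reverse primer's last k bases, so a perfect k-base overlap needs the forward primer's last k bases to equal them.
Comparing (forward last k vs required): k=1: G vs G ✓; k=2: GG vs GG ✓; k=3: TGG vs GGA ✗; k=4: CTGG vs GGAT ✗; k=5: GCTGG vs GGATC ✗; k=6: TGCTGG vs GGATCA ✗.
Perfect overlaps at k = 1, 2; the largest is 2.

Longest perfect overlap: 2 complementary base pairs; below the dimer-risk threshold (threshold 4).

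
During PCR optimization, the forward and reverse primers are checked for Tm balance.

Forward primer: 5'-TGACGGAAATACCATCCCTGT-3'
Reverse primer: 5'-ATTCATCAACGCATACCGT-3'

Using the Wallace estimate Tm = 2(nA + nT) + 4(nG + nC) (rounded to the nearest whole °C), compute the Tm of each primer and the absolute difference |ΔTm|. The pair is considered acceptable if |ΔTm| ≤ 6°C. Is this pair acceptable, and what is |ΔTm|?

|ΔTm| = 8°C; the pair is not acceptable.

Forward: A=6 T=5 G=4 C=6 → Tm = 2·11 + 4·10 = 62°C.
Reverse: A=6 T=5 G=2 C=6 → Tm = 2·11 + 4·8 = 54°C.
|ΔTm| = |62 − 54| = 8°C, > 6°C.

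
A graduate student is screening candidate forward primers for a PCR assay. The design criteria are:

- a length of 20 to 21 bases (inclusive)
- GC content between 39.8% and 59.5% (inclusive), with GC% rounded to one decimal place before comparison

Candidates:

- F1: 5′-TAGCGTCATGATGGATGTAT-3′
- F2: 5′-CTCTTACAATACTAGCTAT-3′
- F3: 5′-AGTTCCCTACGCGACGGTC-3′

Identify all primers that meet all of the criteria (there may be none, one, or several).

F1 only.

F1 (20 nt, A=5 T=7 G=6 C=2): length 20 ✓; GC 8/20 = 40.0% ✓ — passes.
F2 (19 nt, A=6 T=7 G=1 C=5): length 19, outside 20–21 ✗; GC 6/19 = 31.6%, outside 39.8–59.5% ✗ — fails.
F3 (19 nt, A=3 T=4 G=5 C=7): length 19, outside 20–21 ✗; GC 12/19 = 63.2%, outside 39.8–59.5% ✗ — fails.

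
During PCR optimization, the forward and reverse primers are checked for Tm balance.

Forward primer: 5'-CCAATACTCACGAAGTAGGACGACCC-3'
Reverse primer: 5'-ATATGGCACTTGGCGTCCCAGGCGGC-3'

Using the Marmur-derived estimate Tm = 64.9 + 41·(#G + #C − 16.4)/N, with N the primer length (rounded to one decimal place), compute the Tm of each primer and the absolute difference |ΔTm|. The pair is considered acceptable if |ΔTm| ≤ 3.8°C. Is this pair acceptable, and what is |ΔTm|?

|ΔTm| = 4.7°C; the pair is not acceptable.

Forward: G+C = 14, N = 26 → Tm = 64.9 + 41·(14 − 16.4)/26 = 61.1°C.
Reverse: G+C = 17, N = 26 → Tm = 64.9 + 41·(17 − 16.4)/26 = 65.8°C.
|ΔTm| = |61.1 − 65.8| = 4.7°C, > 3.8°C.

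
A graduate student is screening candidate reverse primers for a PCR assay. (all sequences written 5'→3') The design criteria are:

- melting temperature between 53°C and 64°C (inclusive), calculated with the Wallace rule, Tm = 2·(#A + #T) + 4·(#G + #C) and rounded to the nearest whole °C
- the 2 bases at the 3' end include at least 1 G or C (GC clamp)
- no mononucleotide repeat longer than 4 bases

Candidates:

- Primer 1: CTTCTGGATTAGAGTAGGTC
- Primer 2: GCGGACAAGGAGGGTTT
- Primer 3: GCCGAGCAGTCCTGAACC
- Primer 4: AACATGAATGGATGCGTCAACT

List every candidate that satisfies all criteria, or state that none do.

Primer 1, Primer 3 and Primer 4.

Primer 1 (20 nt, A=4 T=7 G=6 C=3): Tm = 2·11 + 4·9 = 58°C ✓; 3' end TC has 1 G/C ✓; longest run = 2 ✓ — passes.
Primer 2 (17 nt, A=4 T=3 G=8 C=2): Tm = 2·7 + 4·10 = 54°C ✓; 3' end TT has 0 G/C, need ≥1 ✗; longest run = 3 ✓ — fails.
Primer 3 (18 nt, A=4 T=2 G=5 C=7): Tm = 2·6 + 4·12 = 60°C ✓; 3' end CC has 2 G/C ✓; longest run = 2 ✓ — passes.
Primer 4 (22 nt, A=8 T=5 G=5 C=4): Tm = 2·13 + 4·9 = 62°C ✓; 3' end CT has 1 G/C ✓; longest run = 2 ✓ — passes.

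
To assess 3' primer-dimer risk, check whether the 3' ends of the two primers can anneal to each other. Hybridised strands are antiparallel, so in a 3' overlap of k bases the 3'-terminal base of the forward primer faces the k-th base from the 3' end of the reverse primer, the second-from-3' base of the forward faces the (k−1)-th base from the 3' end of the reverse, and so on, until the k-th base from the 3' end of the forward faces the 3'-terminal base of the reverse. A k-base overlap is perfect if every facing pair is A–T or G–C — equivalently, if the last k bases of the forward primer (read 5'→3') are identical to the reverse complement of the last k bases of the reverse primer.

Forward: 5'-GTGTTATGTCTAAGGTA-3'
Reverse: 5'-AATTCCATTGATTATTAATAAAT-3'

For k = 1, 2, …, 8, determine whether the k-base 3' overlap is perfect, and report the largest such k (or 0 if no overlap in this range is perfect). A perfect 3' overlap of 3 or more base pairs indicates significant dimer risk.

Longest perfect overlap: 1 complementary base pair; below the dimer-risk threshold (threshold 3).

Last 8 bases (5'→3') — forward …CTAAGGTA, reverse …TAATAAAT.
Reverse complement of the reverse primer's last 8 bases: ATTTATTA; its first k bases are the reverse complement of the reverse primer's last k bases, so a perfect k-base overlap needs the forward primer's last k bases to equal them.
Comparing (forward last k vs required): k=1: A vs A ✓; k=2: TA vs AT ✗; k=3: GTA vs ATT ✗; k=4: GGTA vs ATTT ✗; k=5: AGGTA vs ATTTA ✗; k=6: AAGGTA vs ATTTAT ✗; k=7: TAAGGTA vs ATTTATT ✗; k=8: CTAAGGTA vs ATTTATTA ✗.
Only k = 1 is perfect, so the longest perfect 3' overlap is 1.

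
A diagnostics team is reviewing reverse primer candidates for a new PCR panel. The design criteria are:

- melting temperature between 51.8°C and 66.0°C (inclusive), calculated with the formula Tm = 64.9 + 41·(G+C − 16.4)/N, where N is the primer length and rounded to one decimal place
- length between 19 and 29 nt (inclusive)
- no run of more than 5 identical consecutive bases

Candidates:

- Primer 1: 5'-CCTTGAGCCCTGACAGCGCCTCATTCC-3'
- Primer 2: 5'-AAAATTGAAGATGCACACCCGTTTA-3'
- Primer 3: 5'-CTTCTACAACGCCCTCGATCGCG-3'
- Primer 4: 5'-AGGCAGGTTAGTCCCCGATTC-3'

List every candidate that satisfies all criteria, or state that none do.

Primer 1 (27 nt, A=4 T=6 G=5 C=12): Tm = 64.9 + 41·(17 − 16.4)/27 = 65.8°C ✓; length 27 ✓; longest run = 3 ✓ — passes.
Primer 2 (25 nt, A=10 T=6 G=4 C=5): Tm = 64.9 + 41·(9 − 16.4)/25 = 52.8°C ✓; length 25 ✓; longest run = 4 ✓ — passes.
Primer 3 (23 nt, A=4 T=5 G=4 C=10): Tm = 64.9 + 41·(14 − 16.4)/23 = 60.6°C ✓; length 23 ✓; longest run = 3 ✓ — passes.
Primer 4 (21 nt, A=4 T=5 G=6 C=6): Tm = 64.9 + 41·(12 − 16.4)/21 = 56.3°C ✓; length 21 ✓; longest run = 4 ✓ — passes.

Primer 1, Primer 2, Primer 3 and Primer 4.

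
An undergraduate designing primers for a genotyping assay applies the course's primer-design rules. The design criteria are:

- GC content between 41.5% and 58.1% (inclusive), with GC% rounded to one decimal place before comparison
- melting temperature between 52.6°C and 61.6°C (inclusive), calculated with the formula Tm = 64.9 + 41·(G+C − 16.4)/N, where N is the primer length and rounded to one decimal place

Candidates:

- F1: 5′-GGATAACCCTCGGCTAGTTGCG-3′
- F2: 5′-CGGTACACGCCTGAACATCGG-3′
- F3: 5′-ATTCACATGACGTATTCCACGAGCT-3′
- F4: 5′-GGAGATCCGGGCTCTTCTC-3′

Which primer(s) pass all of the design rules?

F1 (22 nt, A=4 T=5 G=7 C=6): GC 13/22 = 59.1%, outside 41.5–58.1% ✗; Tm = 64.9 + 41·(13 − 16.4)/22 = 58.6°C ✓ — fails.
F2 (21 nt, A=5 T=3 G=6 C=7): GC 13/21 = 61.9%, outside 41.5–58.1% ✗; Tm = 64.9 + 41·(13 − 16.4)/21 = 58.3°C ✓ — fails.
F3 (25 nt, A=7 T=7 G=4 C=7): GC 11/25 = 44.0% ✓; Tm = 64.9 + 41·(11 − 16.4)/25 = 56.0°C ✓ — passes.
F4 (19 nt, A=2 T=5 G=6 C=6): GC 12/19 = 63.2%, outside 41.5–58.1% ✗; Tm = 64.9 + 41·(12 − 16.4)/19 = 55.4°C ✓ — fails.

F3 only.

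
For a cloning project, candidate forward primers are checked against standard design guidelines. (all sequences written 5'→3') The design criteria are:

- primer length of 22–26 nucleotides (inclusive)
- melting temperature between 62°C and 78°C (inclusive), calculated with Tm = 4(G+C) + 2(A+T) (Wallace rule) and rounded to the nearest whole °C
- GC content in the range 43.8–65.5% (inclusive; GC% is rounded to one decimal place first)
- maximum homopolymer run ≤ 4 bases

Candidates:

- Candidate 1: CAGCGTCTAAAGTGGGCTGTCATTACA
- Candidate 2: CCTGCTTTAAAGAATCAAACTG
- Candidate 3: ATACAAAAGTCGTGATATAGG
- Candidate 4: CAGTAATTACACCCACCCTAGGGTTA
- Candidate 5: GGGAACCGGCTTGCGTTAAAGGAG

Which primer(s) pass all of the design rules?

Candidate 4 and Candidate 5.

Candidate 1 (27 nt, A=7 T=7 G=7 C=6): length 27, outside 22–26 ✗; Tm = 2·14 + 4·13 = 80°C, outside 62–78°C ✗; GC 13/27 = 48.1% ✓; longest run = 3 ✓ — fails.
Candidate 2 (22 nt, A=8 T=6 G=3 C=5): length 22 ✓; Tm = 2·14 + 4·8 = 60°C, outside 62–78°C ✗; GC 8/22 = 36.4%, outside 43.8–65.5% ✗; longest run = 3 ✓ — fails.
Candidate 3 (21 nt, A=9 T=5 G=5 C=2): length 21, outside 22–26 ✗; Tm = 2·14 + 4·7 = 56°C, outside 62–78°C ✗; GC 7/21 = 33.3%, outside 43.8–65.5% ✗; longest run = 4 ✓ — fails.
Candidate 4 (26 nt, A=8 T=6 G=4 C=8): length 26 ✓; Tm = 2·14 + 4·12 = 76°C ✓; GC 12/26 = 46.2% ✓; longest run = 3 ✓ — passes.
Candidate 5 (24 nt, A=6 T=4 G=10 C=4): length 24 ✓; Tm = 2·10 + 4·14 = 76°C ✓; GC 14/24 = 58.3% ✓; longest run = 3 ✓ — passes.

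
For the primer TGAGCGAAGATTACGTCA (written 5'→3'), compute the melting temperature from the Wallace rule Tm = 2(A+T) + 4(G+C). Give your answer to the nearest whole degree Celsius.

Base counts: A=6, T=4, G=5, C=3 (length 18).
Tm = 2·(6+4) + 4·(5+3) = 2·10 + 4·8 = 20 + 32 = 52°C.

52°C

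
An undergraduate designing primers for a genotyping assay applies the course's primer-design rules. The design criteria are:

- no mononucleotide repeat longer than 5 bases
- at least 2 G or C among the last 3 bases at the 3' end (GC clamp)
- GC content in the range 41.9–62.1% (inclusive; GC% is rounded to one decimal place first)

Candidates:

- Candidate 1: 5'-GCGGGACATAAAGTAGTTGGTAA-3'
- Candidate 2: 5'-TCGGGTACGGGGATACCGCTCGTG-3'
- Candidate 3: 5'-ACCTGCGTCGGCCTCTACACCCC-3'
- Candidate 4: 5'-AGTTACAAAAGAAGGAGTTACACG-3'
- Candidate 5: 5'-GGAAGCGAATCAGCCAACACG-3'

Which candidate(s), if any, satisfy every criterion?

Candidate 1 (23 nt, A=8 T=5 G=8 C=2): longest run = 3 ✓; 3' end TAA has 0 G/C, need ≥2 ✗; GC 10/23 = 43.5% ✓ — fails.
Candidate 2 (24 nt, A=3 T=5 G=10 C=6): longest run = 4 ✓; 3' end GTG has 2 G/C ✓; GC 16/24 = 66.7%, outside 41.9–62.1% ✗ — fails.
Candidate 3 (23 nt, A=3 T=4 G=4 C=12): longest run = 4 ✓; 3' end CCC has 3 G/C ✓; GC 16/23 = 69.6%, outside 41.9–62.1% ✗ — fails.
Candidate 4 (24 nt, A=11 T=4 G=6 C=3): longest run = 4 ✓; 3' end ACG has 2 G/C ✓; GC 9/24 = 37.5%, outside 41.9–62.1% ✗ — fails.
Candidate 5 (21 nt, A=8 T=1 G=6 C=6): longest run = 2 ✓; 3' end ACG has 2 G/C ✓; GC 12/21 = 57.1% ✓ — passes.

Candidate 5 only.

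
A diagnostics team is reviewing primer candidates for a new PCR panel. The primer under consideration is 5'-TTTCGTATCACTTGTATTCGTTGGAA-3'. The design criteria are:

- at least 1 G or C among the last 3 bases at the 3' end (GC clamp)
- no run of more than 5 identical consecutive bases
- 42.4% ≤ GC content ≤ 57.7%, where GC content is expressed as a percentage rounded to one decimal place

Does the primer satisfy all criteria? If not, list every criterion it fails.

Base counts: A=5, T=12, G=5, C=4 (length 26).
GC clamp: 3' end GAA has 1 G/C ✓
homopolymer run: longest run = 3 ✓
GC content: GC 9/26 = 34.6%, outside 42.4–57.7% ✗

Fails: GC content.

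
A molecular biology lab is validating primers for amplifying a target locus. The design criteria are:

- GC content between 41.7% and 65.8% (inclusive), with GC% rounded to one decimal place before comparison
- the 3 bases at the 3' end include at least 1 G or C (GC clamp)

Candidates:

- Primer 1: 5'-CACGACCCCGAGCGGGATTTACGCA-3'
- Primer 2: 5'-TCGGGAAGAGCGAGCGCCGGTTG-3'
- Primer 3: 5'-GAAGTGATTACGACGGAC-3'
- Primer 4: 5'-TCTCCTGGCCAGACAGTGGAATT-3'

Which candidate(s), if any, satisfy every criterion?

Primer 1 (25 nt, A=6 T=3 G=7 C=9): GC 16/25 = 64.0% ✓; 3' end GCA has 2 G/C ✓ — passes.
Primer 2 (23 nt, A=4 T=3 G=11 C=5): GC 16/23 = 69.6%, outside 41.7–65.8% ✗; 3' end TTG has 1 G/C ✓ — fails.
Primer 3 (18 nt, A=6 T=3 G=6 C=3): GC 9/18 = 50.0% ✓; 3' end GAC has 2 G/C ✓ — passes.
Primer 4 (23 nt, A=5 T=6 G=6 C=6): GC 12/23 = 52.2% ✓; 3' end ATT has 0 G/C, need ≥1 ✗ — fails.

Primer 1 and Primer 3.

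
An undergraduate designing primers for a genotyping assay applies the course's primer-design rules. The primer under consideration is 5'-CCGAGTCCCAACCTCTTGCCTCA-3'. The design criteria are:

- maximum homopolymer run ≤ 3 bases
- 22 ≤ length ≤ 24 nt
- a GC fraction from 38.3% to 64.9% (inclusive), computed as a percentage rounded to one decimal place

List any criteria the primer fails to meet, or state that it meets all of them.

Base counts: A=4, T=5, G=3, C=11 (length 23).
homopolymer run: longest run = 3 ✓
length: length 23 ✓
GC content: GC 14/23 = 60.9% ✓

Meets all criteria.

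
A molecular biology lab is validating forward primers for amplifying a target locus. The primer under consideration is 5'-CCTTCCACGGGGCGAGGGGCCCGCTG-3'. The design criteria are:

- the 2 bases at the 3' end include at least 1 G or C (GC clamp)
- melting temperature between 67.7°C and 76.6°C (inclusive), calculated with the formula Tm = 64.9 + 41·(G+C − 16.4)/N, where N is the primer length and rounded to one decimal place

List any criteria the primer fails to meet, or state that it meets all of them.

Meets all criteria.

Base counts: A=2, T=3, G=11, C=10 (length 26).
GC clamp: 3' end TG has 1 G/C ✓
Tm: Tm = 64.9 + 41·(21 − 16.4)/26 = 72.2°C ✓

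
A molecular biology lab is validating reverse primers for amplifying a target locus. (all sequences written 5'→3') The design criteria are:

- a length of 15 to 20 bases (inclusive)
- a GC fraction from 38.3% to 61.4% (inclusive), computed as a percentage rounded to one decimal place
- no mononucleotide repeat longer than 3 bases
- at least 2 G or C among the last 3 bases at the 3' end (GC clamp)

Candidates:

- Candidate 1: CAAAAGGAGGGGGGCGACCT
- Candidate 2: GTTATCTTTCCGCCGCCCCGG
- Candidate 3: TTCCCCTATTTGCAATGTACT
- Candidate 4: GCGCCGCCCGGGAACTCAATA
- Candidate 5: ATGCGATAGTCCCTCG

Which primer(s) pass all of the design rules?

Candidate 5 only.

Candidate 1 (20 nt, A=6 T=1 G=9 C=4): length 20 ✓; GC 13/20 = 65.0%, outside 38.3–61.4% ✗; longest run = 6, exceeds 3 ✗; 3' end CCT has 2 G/C ✓ — fails.
Candidate 2 (21 nt, A=1 T=6 G=5 C=9): length 21, outside 15–20 ✗; GC 14/21 = 66.7%, outside 38.3–61.4% ✗; longest run = 4, exceeds 3 ✗; 3' end CGG has 3 G/C ✓ — fails.
Candidate 3 (21 nt, A=4 T=9 G=2 C=6): length 21, outside 15–20 ✗; GC 8/21 = 38.1%, outside 38.3–61.4% ✗; longest run = 4, exceeds 3 ✗; 3' end ACT has 1 G/C, need ≥2 ✗ — fails.
Candidate 4 (21 nt, A=5 T=2 G=6 C=8): length 21, outside 15–20 ✗; GC 14/21 = 66.7%, outside 38.3–61.4% ✗; longest run = 3 ✓; 3' end ATA has 0 G/C, need ≥2 ✗ — fails.
Candidate 5 (16 nt, A=3 T=4 G=4 C=5): length 16 ✓; GC 9/16 = 56.3% ✓; longest run = 3 ✓; 3' end TCG has 2 G/C ✓ — passes.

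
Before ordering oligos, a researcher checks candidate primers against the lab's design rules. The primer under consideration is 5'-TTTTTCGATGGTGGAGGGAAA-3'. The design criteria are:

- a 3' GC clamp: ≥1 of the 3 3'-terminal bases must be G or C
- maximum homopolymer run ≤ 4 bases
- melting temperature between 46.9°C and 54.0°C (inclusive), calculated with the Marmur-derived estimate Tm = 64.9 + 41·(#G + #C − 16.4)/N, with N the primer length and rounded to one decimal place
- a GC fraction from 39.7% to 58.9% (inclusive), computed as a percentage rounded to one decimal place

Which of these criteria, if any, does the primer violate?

Base counts: A=5, T=7, G=8, C=1 (length 21).
GC clamp: 3' end AAA has 0 G/C, need ≥1 ✗
homopolymer run: longest run = 5, exceeds 4 ✗
Tm: Tm = 64.9 + 41·(9 − 16.4)/21 = 50.5°C ✓
GC content: GC 9/21 = 42.9% ✓

Fails: GC clamp, homopolymer run.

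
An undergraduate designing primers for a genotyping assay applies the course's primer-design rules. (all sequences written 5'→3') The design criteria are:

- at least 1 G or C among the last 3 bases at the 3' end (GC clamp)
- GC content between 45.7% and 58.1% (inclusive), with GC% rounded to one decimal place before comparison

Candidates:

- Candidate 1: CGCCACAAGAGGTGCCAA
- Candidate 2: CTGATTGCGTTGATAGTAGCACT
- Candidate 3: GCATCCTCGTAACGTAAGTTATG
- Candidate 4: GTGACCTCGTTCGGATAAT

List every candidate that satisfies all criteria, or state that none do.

Candidate 1 (18 nt, A=6 T=1 G=5 C=6): 3' end CAA has 1 G/C ✓; GC 11/18 = 61.1%, outside 45.7–58.1% ✗ — fails.
Candidate 2 (23 nt, A=5 T=8 G=6 C=4): 3' end ACT has 1 G/C ✓; GC 10/23 = 43.5%, outside 45.7–58.1% ✗ — fails.
Candidate 3 (23 nt, A=6 T=7 G=5 C=5): 3' end ATG has 1 G/C ✓; GC 10/23 = 43.5%, outside 45.7–58.1% ✗ — fails.
Candidate 4 (19 nt, A=4 T=6 G=5 C=4): 3' end AAT has 0 G/C, need ≥1 ✗; GC 9/19 = 47.4% ✓ — fails.

None of the candidates satisfy all criteria.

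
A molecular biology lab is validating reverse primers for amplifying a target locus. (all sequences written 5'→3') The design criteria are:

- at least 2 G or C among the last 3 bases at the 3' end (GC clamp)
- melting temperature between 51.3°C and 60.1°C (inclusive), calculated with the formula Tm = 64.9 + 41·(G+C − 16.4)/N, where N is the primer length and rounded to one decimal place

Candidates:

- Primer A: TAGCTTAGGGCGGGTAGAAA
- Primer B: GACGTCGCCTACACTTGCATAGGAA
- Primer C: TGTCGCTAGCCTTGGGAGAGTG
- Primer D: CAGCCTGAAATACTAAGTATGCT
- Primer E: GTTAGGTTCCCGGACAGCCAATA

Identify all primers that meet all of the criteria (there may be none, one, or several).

Primer A (20 nt, A=6 T=4 G=8 C=2): 3' end AAA has 0 G/C, need ≥2 ✗; Tm = 64.9 + 41·(10 − 16.4)/20 = 51.8°C ✓ — fails.
Primer B (25 nt, A=7 T=5 G=6 C=7): 3' end GAA has 1 G/C, need ≥2 ✗; Tm = 64.9 + 41·(13 − 16.4)/25 = 59.3°C ✓ — fails.
Primer C (22 nt, A=3 T=6 G=9 C=4): 3' end GTG has 2 G/C ✓; Tm = 64.9 + 41·(13 − 16.4)/22 = 58.6°C ✓ — passes.
Primer D (23 nt, A=8 T=6 G=4 C=5): 3' end GCT has 2 G/C ✓; Tm = 64.9 + 41·(9 − 16.4)/23 = 51.7°C ✓ — passes.
Primer E (23 nt, A=6 T=5 G=6 C=6): 3' end ATA has 0 G/C, need ≥2 ✗; Tm = 64.9 + 41·(12 − 16.4)/23 = 57.1°C ✓ — fails.

Primer C and Primer D.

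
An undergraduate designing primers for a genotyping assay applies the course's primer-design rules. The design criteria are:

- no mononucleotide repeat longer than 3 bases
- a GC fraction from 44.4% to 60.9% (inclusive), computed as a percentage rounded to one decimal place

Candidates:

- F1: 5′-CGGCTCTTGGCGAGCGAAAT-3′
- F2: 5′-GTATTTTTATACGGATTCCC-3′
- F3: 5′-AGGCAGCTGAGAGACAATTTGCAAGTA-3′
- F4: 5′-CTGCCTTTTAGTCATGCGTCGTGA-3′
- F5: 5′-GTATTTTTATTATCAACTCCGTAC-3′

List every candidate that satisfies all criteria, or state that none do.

F1 and F3.

F1 (20 nt, A=4 T=4 G=7 C=5): longest run = 3 ✓; GC 12/20 = 60.0% ✓ — passes.
F2 (20 nt, A=4 T=9 G=3 C=4): longest run = 5, exceeds 3 ✗; GC 7/20 = 35.0%, outside 44.4–60.9% ✗ — fails.
F3 (27 nt, A=10 T=5 G=8 C=4): longest run = 3 ✓; GC 12/27 = 44.4% ✓ — passes.
F4 (24 nt, A=3 T=9 G=6 C=6): longest run = 4, exceeds 3 ✗; GC 12/24 = 50.0% ✓ — fails.
F5 (24 nt, A=6 T=11 G=2 C=5): longest run = 5, exceeds 3 ✗; GC 7/24 = 29.2%, outside 44.4–60.9% ✗ — fails.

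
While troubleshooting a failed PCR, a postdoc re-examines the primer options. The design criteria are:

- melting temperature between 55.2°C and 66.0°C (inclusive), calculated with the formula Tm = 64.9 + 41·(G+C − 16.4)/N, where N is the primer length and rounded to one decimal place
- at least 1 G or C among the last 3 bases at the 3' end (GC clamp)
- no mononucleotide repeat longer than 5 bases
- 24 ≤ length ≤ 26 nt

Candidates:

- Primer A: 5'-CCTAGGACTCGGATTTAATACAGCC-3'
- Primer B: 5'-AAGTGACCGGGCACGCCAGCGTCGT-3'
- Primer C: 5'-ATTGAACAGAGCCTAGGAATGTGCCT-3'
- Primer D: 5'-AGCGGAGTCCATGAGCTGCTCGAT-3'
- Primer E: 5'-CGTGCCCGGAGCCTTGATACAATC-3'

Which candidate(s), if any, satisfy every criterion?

Primer A (25 nt, A=7 T=6 G=5 C=7): Tm = 64.9 + 41·(12 − 16.4)/25 = 57.7°C ✓; 3' end GCC has 3 G/C ✓; longest run = 3 ✓; length 25 ✓ — passes.
Primer B (25 nt, A=5 T=3 G=9 C=8): Tm = 64.9 + 41·(17 − 16.4)/25 = 65.9°C ✓; 3' end CGT has 2 G/C ✓; longest run = 3 ✓; length 25 ✓ — passes.
Primer C (26 nt, A=8 T=6 G=7 C=5): Tm = 64.9 + 41·(12 − 16.4)/26 = 58.0°C ✓; 3' end CCT has 2 G/C ✓; longest run = 2 ✓; length 26 ✓ — passes.
Primer D (24 nt, A=5 T=5 G=8 C=6): Tm = 64.9 + 41·(14 − 16.4)/24 = 60.8°C ✓; 3' end GAT has 1 G/C ✓; longest run = 2 ✓; length 24 ✓ — passes.
Primer E (24 nt, A=5 T=5 G=6 C=8): Tm = 64.9 + 41·(14 − 16.4)/24 = 60.8°C ✓; 3' end ATC has 1 G/C ✓; longest run = 3 ✓; length 24 ✓ — passes.

Primer A, Primer B, Primer C, Primer D and Primer E.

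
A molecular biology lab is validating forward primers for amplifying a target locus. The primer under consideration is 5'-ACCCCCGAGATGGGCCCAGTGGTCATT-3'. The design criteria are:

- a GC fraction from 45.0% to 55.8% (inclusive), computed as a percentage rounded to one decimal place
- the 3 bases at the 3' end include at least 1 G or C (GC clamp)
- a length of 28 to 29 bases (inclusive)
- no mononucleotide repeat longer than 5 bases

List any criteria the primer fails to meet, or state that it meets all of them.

Base counts: A=5, T=5, G=8, C=9 (length 27).
GC content: GC 17/27 = 63.0%, outside 45.0–55.8% ✗
GC clamp: 3' end ATT has 0 G/C, need ≥1 ✗
length: length 27, outside 28–29 ✗
homopolymer run: longest run = 5 ✓

Fails: GC content, GC clamp, length.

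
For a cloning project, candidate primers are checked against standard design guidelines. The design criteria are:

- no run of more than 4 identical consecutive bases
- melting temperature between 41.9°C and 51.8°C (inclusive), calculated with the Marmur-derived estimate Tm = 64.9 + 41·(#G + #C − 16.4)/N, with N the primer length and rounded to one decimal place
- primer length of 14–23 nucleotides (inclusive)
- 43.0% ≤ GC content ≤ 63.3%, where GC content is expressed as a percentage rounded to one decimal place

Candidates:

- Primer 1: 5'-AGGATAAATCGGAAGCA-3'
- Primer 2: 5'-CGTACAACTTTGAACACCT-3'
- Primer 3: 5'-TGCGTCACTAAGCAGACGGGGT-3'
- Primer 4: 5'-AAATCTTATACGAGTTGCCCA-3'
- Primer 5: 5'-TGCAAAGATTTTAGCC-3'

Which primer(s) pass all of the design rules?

Primer 1 (17 nt, A=8 T=2 G=5 C=2): longest run = 3 ✓; Tm = 64.9 + 41·(7 − 16.4)/17 = 42.2°C ✓; length 17 ✓; GC 7/17 = 41.2%, outside 43.0–63.3% ✗ — fails.
Primer 2 (19 nt, A=6 T=5 G=2 C=6): longest run = 3 ✓; Tm = 64.9 + 41·(8 − 16.4)/19 = 46.8°C ✓; length 19 ✓; GC 8/19 = 42.1%, outside 43.0–63.3% ✗ — fails.
Primer 3 (22 nt, A=5 T=4 G=8 C=5): longest run = 4 ✓; Tm = 64.9 + 41·(13 − 16.4)/22 = 58.6°C, outside 41.9–51.8°C ✗; length 22 ✓; GC 13/22 = 59.1% ✓ — fails.
Primer 4 (21 nt, A=7 T=6 G=3 C=5): longest run = 3 ✓; Tm = 64.9 + 41·(8 − 16.4)/21 = 48.5°C ✓; length 21 ✓; GC 8/21 = 38.1%, outside 43.0–63.3% ✗ — fails.
Primer 5 (16 nt, A=5 T=5 G=3 C=3): longest run = 4 ✓; Tm = 64.9 + 41·(6 − 16.4)/16 = 38.3°C, outside 41.9–51.8°C ✗; length 16 ✓; GC 6/16 = 37.5%, outside 43.0–63.3% ✗ — fails.

None of the candidates satisfy all criteria.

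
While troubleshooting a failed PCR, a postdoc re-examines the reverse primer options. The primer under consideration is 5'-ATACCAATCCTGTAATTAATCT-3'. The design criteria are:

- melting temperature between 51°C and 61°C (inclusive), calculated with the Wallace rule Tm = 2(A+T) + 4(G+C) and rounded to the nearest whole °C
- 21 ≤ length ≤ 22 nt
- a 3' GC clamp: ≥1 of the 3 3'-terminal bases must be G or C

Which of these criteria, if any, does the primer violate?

Base counts: A=8, T=8, G=1, C=5 (length 22).
Tm: Tm = 2·16 + 4·6 = 56°C ✓
length: length 22 ✓
GC clamp: 3' end TCT has 1 G/C ✓

Meets all criteria.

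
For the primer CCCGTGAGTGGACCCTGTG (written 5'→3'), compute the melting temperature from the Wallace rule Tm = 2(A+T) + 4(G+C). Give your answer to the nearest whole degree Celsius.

64°C

Base counts: A=2, T=4, G=7, C=6 (length 19).
Tm = 2·(2+4) + 4·(7+6) = 2·6 + 4·13 = 12 + 52 = 64°C.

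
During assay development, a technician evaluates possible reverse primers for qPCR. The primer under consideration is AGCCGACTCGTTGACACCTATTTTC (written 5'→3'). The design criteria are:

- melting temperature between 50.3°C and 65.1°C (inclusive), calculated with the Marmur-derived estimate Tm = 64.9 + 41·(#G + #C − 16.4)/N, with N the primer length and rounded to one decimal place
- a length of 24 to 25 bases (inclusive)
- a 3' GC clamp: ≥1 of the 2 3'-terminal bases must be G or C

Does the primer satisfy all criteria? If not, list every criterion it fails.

Meets all criteria.

Base counts: A=5, T=8, G=4, C=8 (length 25).
Tm: Tm = 64.9 + 41·(12 − 16.4)/25 = 57.7°C ✓
length: length 25 ✓
GC clamp: 3' end TC has 1 G/C ✓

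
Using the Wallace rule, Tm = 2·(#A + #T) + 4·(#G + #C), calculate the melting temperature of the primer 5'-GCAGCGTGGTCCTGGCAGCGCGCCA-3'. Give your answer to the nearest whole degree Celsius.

88°C

Base counts: A=3, T=3, G=10, C=9 (length 25).
Tm = 2·(3+3) + 4·(10+9) = 2·6 + 4·19 = 12 + 76 = 88°C.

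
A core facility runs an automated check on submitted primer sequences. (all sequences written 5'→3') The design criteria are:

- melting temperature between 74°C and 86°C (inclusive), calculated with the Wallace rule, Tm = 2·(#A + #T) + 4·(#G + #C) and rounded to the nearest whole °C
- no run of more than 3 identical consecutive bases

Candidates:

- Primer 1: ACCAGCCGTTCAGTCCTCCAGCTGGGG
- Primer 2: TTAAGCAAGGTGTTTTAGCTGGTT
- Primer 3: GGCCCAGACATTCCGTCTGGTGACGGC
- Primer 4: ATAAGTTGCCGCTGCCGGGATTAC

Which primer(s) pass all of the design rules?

Primer 4 only.

Primer 1 (27 nt, A=4 T=5 G=8 C=10): Tm = 2·9 + 4·18 = 90°C, outside 74–86°C ✗; longest run = 4, exceeds 3 ✗ — fails.
Primer 2 (24 nt, A=5 T=10 G=7 C=2): Tm = 2·15 + 4·9 = 66°C, outside 74–86°C ✗; longest run = 4, exceeds 3 ✗ — fails.
Primer 3 (27 nt, A=4 T=5 G=9 C=9): Tm = 2·9 + 4·18 = 90°C, outside 74–86°C ✗; longest run = 3 ✓ — fails.
Primer 4 (24 nt, A=5 T=6 G=7 C=6): Tm = 2·11 + 4·13 = 74°C ✓; longest run = 3 ✓ — passes.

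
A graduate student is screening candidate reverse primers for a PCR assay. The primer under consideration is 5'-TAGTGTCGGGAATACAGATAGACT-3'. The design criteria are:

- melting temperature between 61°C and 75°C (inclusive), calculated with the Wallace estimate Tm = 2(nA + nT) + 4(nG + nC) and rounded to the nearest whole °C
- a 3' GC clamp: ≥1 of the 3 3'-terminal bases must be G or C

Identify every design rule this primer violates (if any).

Base counts: A=8, T=6, G=7, C=3 (length 24).
Tm: Tm = 2·14 + 4·10 = 68°C ✓
GC clamp: 3' end ACT has 1 G/C ✓

Meets all criteria.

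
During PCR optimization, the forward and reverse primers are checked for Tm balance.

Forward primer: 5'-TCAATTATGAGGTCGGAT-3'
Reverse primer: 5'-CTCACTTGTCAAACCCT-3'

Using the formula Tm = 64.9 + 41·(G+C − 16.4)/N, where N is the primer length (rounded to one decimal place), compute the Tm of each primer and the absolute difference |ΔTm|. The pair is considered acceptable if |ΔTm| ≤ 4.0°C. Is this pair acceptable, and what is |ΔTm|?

Forward: G+C = 7, N = 18 → Tm = 64.9 + 41·(7 − 16.4)/18 = 43.5°C.
Reverse: G+C = 8, N = 17 → Tm = 64.9 + 41·(8 − 16.4)/17 = 44.6°C.
|ΔTm| = |43.5 − 44.6| = 1.1°C, ≤ 4.0°C.

|ΔTm| = 1.1°C; the pair is acceptable.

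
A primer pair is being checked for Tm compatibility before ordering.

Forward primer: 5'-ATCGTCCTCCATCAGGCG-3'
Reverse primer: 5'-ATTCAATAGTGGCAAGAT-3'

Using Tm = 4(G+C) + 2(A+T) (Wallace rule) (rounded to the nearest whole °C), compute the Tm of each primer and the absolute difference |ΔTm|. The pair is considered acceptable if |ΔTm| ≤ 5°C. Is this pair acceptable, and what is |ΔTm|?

Forward: A=3 T=4 G=4 C=7 → Tm = 2·7 + 4·11 = 58°C.
Reverse: A=7 T=5 G=4 C=2 → Tm = 2·12 + 4·6 = 48°C.
|ΔTm| = |58 − 48| = 10°C, > 5°C.

|ΔTm| = 10°C; the pair is not acceptable.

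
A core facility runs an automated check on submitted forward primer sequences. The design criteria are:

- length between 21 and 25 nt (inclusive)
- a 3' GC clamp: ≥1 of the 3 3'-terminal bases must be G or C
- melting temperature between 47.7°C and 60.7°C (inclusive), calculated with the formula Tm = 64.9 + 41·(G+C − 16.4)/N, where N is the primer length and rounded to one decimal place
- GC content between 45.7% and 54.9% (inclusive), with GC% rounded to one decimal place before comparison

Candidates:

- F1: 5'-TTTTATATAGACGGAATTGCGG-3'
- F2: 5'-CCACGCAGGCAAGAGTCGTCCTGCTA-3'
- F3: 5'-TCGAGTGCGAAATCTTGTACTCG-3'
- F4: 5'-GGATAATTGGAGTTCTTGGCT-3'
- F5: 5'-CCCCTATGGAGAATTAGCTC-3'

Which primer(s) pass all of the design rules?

F1 (22 nt, A=6 T=8 G=6 C=2): length 22 ✓; 3' end CGG has 3 G/C ✓; Tm = 64.9 + 41·(8 − 16.4)/22 = 49.2°C ✓; GC 8/22 = 36.4%, outside 45.7–54.9% ✗ — fails.
F2 (26 nt, A=6 T=4 G=7 C=9): length 26, outside 21–25 ✗; 3' end CTA has 1 G/C ✓; Tm = 64.9 + 41·(16 − 16.4)/26 = 64.3°C, outside 47.7–60.7°C ✗; GC 16/26 = 61.5%, outside 45.7–54.9% ✗ — fails.
F3 (23 nt, A=5 T=7 G=6 C=5): length 23 ✓; 3' end TCG has 2 G/C ✓; Tm = 64.9 + 41·(11 − 16.4)/23 = 55.3°C ✓; GC 11/23 = 47.8% ✓ — passes.
F4 (21 nt, A=4 T=8 G=7 C=2): length 21 ✓; 3' end GCT has 2 G/C ✓; Tm = 64.9 + 41·(9 − 16.4)/21 = 50.5°C ✓; GC 9/21 = 42.9%, outside 45.7–54.9% ✗ — fails.
F5 (20 nt, A=5 T=5 G=4 C=6): length 20, outside 21–25 ✗; 3' end CTC has 2 G/C ✓; Tm = 64.9 + 41·(10 − 16.4)/20 = 51.8°C ✓; GC 10/20 = 50.0% ✓ — fails.

F3 only.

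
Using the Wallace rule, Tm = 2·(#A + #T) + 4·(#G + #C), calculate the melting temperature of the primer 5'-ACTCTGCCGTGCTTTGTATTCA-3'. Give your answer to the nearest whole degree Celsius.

Base counts: A=3, T=9, G=4, C=6 (length 22).
Tm = 2·(3+9) + 4·(4+6) = 2·12 + 4·10 = 24 + 40 = 64°C.

64°C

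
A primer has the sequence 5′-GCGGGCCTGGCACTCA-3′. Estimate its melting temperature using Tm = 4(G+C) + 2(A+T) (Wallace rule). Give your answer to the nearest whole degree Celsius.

Base counts: A=2, T=2, G=6, C=6 (length 16).
Tm = 2·(2+2) + 4·(6+6) = 2·4 + 4·12 = 8 + 48 = 56°C.

56°C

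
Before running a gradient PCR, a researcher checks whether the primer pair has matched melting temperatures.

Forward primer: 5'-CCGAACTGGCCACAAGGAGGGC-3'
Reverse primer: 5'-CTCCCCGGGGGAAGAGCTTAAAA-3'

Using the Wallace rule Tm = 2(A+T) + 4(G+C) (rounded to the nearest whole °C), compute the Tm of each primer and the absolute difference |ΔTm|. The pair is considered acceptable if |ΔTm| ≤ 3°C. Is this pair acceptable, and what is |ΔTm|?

|ΔTm| = 2°C; the pair is acceptable.

Forward: A=6 T=1 G=8 C=7 → Tm = 2·7 + 4·15 = 74°C.
Reverse: A=7 T=3 G=7 C=6 → Tm = 2·10 + 4·13 = 72°C.
|ΔTm| = |74 − 72| = 2°C, ≤ 3°C.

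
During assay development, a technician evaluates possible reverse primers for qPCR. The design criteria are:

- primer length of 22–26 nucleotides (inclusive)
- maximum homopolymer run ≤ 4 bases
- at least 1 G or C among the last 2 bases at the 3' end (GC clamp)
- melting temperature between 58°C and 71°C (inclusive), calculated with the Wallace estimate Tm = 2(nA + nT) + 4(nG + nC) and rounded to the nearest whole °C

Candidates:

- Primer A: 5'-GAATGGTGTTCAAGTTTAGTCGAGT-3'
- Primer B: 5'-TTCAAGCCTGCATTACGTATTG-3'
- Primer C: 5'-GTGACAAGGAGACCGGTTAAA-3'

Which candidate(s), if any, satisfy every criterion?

Primer A and Primer B.

Primer A (25 nt, A=6 T=9 G=8 C=2): length 25 ✓; longest run = 3 ✓; 3' end GT has 1 G/C ✓; Tm = 2·15 + 4·10 = 70°C ✓ — passes.
Primer B (22 nt, A=5 T=8 G=4 C=5): length 22 ✓; longest run = 2 ✓; 3' end TG has 1 G/C ✓; Tm = 2·13 + 4·9 = 62°C ✓ — passes.
Primer C (21 nt, A=8 T=3 G=7 C=3): length 21, outside 22–26 ✗; longest run = 3 ✓; 3' end AA has 0 G/C, need ≥1 ✗; Tm = 2·11 + 4·10 = 62°C ✓ — fails.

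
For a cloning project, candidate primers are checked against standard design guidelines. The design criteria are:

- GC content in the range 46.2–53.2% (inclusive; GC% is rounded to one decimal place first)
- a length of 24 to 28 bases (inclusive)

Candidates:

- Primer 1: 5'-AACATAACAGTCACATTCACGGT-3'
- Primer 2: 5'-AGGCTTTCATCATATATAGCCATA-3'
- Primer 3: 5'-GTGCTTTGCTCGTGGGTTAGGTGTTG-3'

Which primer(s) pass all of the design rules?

None of the candidates satisfy all criteria.

Primer 1 (23 nt, A=9 T=5 G=3 C=6): GC 9/23 = 39.1%, outside 46.2–53.2% ✗; length 23, outside 24–28 ✗ — fails.
Primer 2 (24 nt, A=8 T=8 G=3 C=5): GC 8/24 = 33.3%, outside 46.2–53.2% ✗; length 24 ✓ — fails.
Primer 3 (26 nt, A=1 T=11 G=11 C=3): GC 14/26 = 53.8%, outside 46.2–53.2% ✗; length 26 ✓ — fails.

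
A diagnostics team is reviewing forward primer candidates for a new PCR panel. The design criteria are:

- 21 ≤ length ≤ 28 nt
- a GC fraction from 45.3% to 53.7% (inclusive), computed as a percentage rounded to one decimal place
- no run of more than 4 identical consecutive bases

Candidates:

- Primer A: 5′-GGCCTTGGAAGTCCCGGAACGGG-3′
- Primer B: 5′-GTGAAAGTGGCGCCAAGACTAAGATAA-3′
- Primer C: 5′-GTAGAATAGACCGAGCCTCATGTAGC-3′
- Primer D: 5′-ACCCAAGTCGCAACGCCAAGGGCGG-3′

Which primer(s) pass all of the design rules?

Primer A (23 nt, A=4 T=3 G=10 C=6): length 23 ✓; GC 16/23 = 69.6%, outside 45.3–53.7% ✗; longest run = 3 ✓ — fails.
Primer B (27 nt, A=11 T=4 G=8 C=4): length 27 ✓; GC 12/27 = 44.4%, outside 45.3–53.7% ✗; longest run = 3 ✓ — fails.
Primer C (26 nt, A=8 T=5 G=7 C=6): length 26 ✓; GC 13/26 = 50.0% ✓; longest run = 2 ✓ — passes.
Primer D (25 nt, A=7 T=1 G=8 C=9): length 25 ✓; GC 17/25 = 68.0%, outside 45.3–53.7% ✗; longest run = 3 ✓ — fails.

Primer C only.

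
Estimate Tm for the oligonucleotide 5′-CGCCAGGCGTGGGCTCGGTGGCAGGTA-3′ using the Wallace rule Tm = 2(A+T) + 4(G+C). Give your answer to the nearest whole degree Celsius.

94°C

Base counts: A=3, T=4, G=13, C=7 (length 27).
Tm = 2·(3+4) + 4·(13+7) = 2·7 + 4·20 = 14 + 80 = 94°C.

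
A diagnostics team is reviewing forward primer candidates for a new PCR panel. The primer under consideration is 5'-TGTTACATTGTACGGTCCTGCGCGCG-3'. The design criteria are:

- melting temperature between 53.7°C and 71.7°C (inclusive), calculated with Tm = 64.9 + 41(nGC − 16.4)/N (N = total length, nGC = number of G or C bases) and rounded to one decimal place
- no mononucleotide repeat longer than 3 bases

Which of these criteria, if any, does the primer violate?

Base counts: A=3, T=8, G=8, C=7 (length 26).
Tm: Tm = 64.9 + 41·(15 − 16.4)/26 = 62.7°C ✓
homopolymer run: longest run = 2 ✓

Meets all criteria.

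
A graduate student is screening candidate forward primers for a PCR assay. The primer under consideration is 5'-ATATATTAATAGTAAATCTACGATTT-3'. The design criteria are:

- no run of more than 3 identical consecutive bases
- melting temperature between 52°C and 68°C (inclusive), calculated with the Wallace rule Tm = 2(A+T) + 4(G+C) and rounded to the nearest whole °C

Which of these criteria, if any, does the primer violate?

Meets all criteria.

Base counts: A=11, T=11, G=2, C=2 (length 26).
homopolymer run: longest run = 3 ✓
Tm: Tm = 2·22 + 4·4 = 60°C ✓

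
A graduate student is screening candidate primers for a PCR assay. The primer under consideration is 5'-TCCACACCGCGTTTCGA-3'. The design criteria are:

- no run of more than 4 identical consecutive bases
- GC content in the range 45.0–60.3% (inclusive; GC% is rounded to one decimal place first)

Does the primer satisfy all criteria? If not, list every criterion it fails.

Base counts: A=3, T=4, G=3, C=7 (length 17).
homopolymer run: longest run = 3 ✓
GC content: GC 10/17 = 58.8% ✓

Meets all criteria.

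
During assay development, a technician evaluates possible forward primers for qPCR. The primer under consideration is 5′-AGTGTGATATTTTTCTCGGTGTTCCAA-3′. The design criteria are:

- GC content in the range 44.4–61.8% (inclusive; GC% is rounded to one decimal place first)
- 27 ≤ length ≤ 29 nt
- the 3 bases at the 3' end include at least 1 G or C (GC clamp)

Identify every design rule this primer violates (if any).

Base counts: A=5, T=12, G=6, C=4 (length 27).
GC content: GC 10/27 = 37.0%, outside 44.4–61.8% ✗
length: length 27 ✓
GC clamp: 3' end CAA has 1 G/C ✓

Fails: GC content.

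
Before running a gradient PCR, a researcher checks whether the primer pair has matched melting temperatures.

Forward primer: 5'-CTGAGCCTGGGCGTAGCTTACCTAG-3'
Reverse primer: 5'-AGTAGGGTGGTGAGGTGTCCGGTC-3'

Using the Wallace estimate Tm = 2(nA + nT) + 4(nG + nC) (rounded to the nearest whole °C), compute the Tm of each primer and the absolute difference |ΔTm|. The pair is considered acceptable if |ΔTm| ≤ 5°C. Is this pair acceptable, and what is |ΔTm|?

|ΔTm| = 2°C; the pair is acceptable.

Forward: A=4 T=6 G=8 C=7 → Tm = 2·10 + 4·15 = 80°C.
Reverse: A=3 T=6 G=12 C=3 → Tm = 2·9 + 4·15 = 78°C.
|ΔTm| = |80 − 78| = 2°C, ≤ 5°C.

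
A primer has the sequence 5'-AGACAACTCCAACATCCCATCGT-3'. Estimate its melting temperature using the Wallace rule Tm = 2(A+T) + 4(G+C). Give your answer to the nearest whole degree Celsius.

68°C

Base counts: A=8, T=4, G=2, C=9 (length 23).
Tm = 2·(8+4) + 4·(2+9) = 2·12 + 4·11 = 24 + 44 = 68°C.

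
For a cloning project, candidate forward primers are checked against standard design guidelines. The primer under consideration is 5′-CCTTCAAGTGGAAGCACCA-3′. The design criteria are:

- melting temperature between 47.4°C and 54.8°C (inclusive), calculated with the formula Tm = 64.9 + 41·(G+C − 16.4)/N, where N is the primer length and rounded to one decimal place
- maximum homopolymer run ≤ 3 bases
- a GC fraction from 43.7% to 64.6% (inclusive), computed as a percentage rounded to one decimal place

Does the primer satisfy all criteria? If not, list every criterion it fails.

Base counts: A=6, T=3, G=4, C=6 (length 19).
Tm: Tm = 64.9 + 41·(10 − 16.4)/19 = 51.1°C ✓
homopolymer run: longest run = 2 ✓
GC content: GC 10/19 = 52.6% ✓

Meets all criteria.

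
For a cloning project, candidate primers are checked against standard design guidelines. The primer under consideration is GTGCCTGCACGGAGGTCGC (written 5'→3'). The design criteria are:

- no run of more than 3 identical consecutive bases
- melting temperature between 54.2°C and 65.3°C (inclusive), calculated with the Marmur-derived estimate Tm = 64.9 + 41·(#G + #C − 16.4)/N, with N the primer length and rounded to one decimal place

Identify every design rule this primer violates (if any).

Meets all criteria.

Base counts: A=2, T=3, G=8, C=6 (length 19).
homopolymer run: longest run = 2 ✓
Tm: Tm = 64.9 + 41·(14 − 16.4)/19 = 59.7°C ✓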